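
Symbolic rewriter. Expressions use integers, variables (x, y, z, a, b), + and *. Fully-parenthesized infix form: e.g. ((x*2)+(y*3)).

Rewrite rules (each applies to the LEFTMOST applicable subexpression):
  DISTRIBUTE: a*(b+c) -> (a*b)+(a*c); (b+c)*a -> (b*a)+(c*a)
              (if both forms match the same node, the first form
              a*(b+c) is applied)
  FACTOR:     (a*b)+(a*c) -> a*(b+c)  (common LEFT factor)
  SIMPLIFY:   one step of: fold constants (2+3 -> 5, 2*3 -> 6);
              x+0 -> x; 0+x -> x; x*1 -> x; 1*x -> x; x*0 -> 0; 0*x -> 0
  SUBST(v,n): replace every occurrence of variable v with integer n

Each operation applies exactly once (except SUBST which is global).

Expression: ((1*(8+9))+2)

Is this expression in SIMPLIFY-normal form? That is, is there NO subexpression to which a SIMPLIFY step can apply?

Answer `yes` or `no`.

Expression: ((1*(8+9))+2)
Scanning for simplifiable subexpressions (pre-order)...
  at root: ((1*(8+9))+2) (not simplifiable)
  at L: (1*(8+9)) (SIMPLIFIABLE)
  at LR: (8+9) (SIMPLIFIABLE)
Found simplifiable subexpr at path L: (1*(8+9))
One SIMPLIFY step would give: ((8+9)+2)
-> NOT in normal form.

Answer: no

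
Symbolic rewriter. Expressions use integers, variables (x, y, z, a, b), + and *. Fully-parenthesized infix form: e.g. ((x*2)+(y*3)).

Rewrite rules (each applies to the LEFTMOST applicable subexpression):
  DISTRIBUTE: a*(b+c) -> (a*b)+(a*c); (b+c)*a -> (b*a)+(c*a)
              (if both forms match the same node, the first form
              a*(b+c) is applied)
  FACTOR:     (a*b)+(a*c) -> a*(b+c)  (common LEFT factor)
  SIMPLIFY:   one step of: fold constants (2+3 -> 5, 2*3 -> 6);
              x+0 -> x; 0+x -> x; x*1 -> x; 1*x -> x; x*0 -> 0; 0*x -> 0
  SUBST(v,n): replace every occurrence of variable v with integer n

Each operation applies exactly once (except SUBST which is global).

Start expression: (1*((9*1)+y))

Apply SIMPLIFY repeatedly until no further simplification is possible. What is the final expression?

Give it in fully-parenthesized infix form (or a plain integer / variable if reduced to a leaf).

Start: (1*((9*1)+y))
Step 1: at root: (1*((9*1)+y)) -> ((9*1)+y); overall: (1*((9*1)+y)) -> ((9*1)+y)
Step 2: at L: (9*1) -> 9; overall: ((9*1)+y) -> (9+y)
Fixed point: (9+y)

Answer: (9+y)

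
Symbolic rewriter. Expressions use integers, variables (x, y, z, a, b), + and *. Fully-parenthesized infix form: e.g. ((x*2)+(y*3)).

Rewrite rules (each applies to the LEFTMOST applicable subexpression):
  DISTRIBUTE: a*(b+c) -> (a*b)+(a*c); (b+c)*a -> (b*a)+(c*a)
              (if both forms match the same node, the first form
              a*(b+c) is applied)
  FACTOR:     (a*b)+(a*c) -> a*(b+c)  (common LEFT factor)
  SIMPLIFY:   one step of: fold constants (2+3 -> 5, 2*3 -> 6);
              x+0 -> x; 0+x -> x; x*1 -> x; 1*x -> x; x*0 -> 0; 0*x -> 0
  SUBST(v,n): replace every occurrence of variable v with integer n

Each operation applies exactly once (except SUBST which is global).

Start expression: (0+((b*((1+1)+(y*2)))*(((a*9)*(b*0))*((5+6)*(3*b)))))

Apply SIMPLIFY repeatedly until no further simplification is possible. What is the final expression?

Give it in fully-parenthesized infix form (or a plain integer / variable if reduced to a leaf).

Answer: 0

Derivation:
Start: (0+((b*((1+1)+(y*2)))*(((a*9)*(b*0))*((5+6)*(3*b)))))
Step 1: at root: (0+((b*((1+1)+(y*2)))*(((a*9)*(b*0))*((5+6)*(3*b))))) -> ((b*((1+1)+(y*2)))*(((a*9)*(b*0))*((5+6)*(3*b)))); overall: (0+((b*((1+1)+(y*2)))*(((a*9)*(b*0))*((5+6)*(3*b))))) -> ((b*((1+1)+(y*2)))*(((a*9)*(b*0))*((5+6)*(3*b))))
Step 2: at LRL: (1+1) -> 2; overall: ((b*((1+1)+(y*2)))*(((a*9)*(b*0))*((5+6)*(3*b)))) -> ((b*(2+(y*2)))*(((a*9)*(b*0))*((5+6)*(3*b))))
Step 3: at RLR: (b*0) -> 0; overall: ((b*(2+(y*2)))*(((a*9)*(b*0))*((5+6)*(3*b)))) -> ((b*(2+(y*2)))*(((a*9)*0)*((5+6)*(3*b))))
Step 4: at RL: ((a*9)*0) -> 0; overall: ((b*(2+(y*2)))*(((a*9)*0)*((5+6)*(3*b)))) -> ((b*(2+(y*2)))*(0*((5+6)*(3*b))))
Step 5: at R: (0*((5+6)*(3*b))) -> 0; overall: ((b*(2+(y*2)))*(0*((5+6)*(3*b)))) -> ((b*(2+(y*2)))*0)
Step 6: at root: ((b*(2+(y*2)))*0) -> 0; overall: ((b*(2+(y*2)))*0) -> 0
Fixed point: 0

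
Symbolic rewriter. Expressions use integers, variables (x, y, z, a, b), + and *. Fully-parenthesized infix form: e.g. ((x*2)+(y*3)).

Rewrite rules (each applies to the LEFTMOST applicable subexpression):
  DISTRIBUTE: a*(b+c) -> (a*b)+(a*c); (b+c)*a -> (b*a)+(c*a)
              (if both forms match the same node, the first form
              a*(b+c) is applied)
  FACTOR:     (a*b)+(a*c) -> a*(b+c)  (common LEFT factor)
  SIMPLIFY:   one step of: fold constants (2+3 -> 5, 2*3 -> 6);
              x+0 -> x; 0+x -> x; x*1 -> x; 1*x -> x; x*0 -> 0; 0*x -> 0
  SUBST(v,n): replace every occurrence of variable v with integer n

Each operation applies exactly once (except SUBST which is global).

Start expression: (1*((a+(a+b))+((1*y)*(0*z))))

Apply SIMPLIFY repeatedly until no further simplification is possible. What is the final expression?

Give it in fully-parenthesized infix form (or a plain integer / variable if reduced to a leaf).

Answer: (a+(a+b))

Derivation:
Start: (1*((a+(a+b))+((1*y)*(0*z))))
Step 1: at root: (1*((a+(a+b))+((1*y)*(0*z)))) -> ((a+(a+b))+((1*y)*(0*z))); overall: (1*((a+(a+b))+((1*y)*(0*z)))) -> ((a+(a+b))+((1*y)*(0*z)))
Step 2: at RL: (1*y) -> y; overall: ((a+(a+b))+((1*y)*(0*z))) -> ((a+(a+b))+(y*(0*z)))
Step 3: at RR: (0*z) -> 0; overall: ((a+(a+b))+(y*(0*z))) -> ((a+(a+b))+(y*0))
Step 4: at R: (y*0) -> 0; overall: ((a+(a+b))+(y*0)) -> ((a+(a+b))+0)
Step 5: at root: ((a+(a+b))+0) -> (a+(a+b)); overall: ((a+(a+b))+0) -> (a+(a+b))
Fixed point: (a+(a+b))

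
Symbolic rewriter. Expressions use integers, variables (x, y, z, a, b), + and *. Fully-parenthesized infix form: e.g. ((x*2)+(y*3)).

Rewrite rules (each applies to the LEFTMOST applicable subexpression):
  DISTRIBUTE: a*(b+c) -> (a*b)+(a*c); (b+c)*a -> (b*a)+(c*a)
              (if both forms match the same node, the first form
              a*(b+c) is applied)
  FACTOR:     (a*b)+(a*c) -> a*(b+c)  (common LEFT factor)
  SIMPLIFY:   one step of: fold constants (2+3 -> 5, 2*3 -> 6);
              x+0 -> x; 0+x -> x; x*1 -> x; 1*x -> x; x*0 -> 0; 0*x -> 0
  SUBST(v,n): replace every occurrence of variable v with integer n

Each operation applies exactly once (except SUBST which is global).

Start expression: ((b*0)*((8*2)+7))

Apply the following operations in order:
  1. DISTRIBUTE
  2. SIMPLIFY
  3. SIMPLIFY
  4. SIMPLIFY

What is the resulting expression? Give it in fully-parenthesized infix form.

Answer: ((b*0)*7)

Derivation:
Start: ((b*0)*((8*2)+7))
Apply DISTRIBUTE at root (target: ((b*0)*((8*2)+7))): ((b*0)*((8*2)+7)) -> (((b*0)*(8*2))+((b*0)*7))
Apply SIMPLIFY at LL (target: (b*0)): (((b*0)*(8*2))+((b*0)*7)) -> ((0*(8*2))+((b*0)*7))
Apply SIMPLIFY at L (target: (0*(8*2))): ((0*(8*2))+((b*0)*7)) -> (0+((b*0)*7))
Apply SIMPLIFY at root (target: (0+((b*0)*7))): (0+((b*0)*7)) -> ((b*0)*7)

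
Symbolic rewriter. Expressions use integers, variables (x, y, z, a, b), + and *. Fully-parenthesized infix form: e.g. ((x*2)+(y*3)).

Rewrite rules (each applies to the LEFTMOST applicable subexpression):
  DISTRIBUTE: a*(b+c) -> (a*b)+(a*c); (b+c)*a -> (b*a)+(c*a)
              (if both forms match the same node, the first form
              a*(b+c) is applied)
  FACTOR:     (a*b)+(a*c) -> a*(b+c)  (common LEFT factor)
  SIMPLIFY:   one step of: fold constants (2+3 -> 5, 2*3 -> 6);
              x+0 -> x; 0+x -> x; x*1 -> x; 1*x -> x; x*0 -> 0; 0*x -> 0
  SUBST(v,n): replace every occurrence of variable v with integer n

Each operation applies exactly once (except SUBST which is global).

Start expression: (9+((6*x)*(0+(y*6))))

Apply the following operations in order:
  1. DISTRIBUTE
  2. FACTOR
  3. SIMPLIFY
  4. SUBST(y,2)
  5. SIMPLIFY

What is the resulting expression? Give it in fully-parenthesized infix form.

Answer: (9+((6*x)*12))

Derivation:
Start: (9+((6*x)*(0+(y*6))))
Apply DISTRIBUTE at R (target: ((6*x)*(0+(y*6)))): (9+((6*x)*(0+(y*6)))) -> (9+(((6*x)*0)+((6*x)*(y*6))))
Apply FACTOR at R (target: (((6*x)*0)+((6*x)*(y*6)))): (9+(((6*x)*0)+((6*x)*(y*6)))) -> (9+((6*x)*(0+(y*6))))
Apply SIMPLIFY at RR (target: (0+(y*6))): (9+((6*x)*(0+(y*6)))) -> (9+((6*x)*(y*6)))
Apply SUBST(y,2): (9+((6*x)*(y*6))) -> (9+((6*x)*(2*6)))
Apply SIMPLIFY at RR (target: (2*6)): (9+((6*x)*(2*6))) -> (9+((6*x)*12))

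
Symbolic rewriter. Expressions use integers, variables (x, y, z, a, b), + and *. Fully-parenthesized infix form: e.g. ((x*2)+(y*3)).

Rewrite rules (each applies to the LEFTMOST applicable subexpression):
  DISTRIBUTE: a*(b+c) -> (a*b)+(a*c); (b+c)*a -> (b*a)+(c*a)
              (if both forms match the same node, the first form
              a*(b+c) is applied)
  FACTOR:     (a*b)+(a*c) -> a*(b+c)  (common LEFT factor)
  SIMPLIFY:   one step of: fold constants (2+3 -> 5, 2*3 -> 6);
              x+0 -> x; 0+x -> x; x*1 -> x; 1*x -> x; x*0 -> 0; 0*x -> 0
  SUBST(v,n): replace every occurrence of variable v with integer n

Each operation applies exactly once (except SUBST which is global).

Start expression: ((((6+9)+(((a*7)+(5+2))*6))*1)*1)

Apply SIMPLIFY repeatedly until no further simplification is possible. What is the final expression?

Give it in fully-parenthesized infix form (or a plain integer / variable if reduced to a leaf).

Answer: (15+(((a*7)+7)*6))

Derivation:
Start: ((((6+9)+(((a*7)+(5+2))*6))*1)*1)
Step 1: at root: ((((6+9)+(((a*7)+(5+2))*6))*1)*1) -> (((6+9)+(((a*7)+(5+2))*6))*1); overall: ((((6+9)+(((a*7)+(5+2))*6))*1)*1) -> (((6+9)+(((a*7)+(5+2))*6))*1)
Step 2: at root: (((6+9)+(((a*7)+(5+2))*6))*1) -> ((6+9)+(((a*7)+(5+2))*6)); overall: (((6+9)+(((a*7)+(5+2))*6))*1) -> ((6+9)+(((a*7)+(5+2))*6))
Step 3: at L: (6+9) -> 15; overall: ((6+9)+(((a*7)+(5+2))*6)) -> (15+(((a*7)+(5+2))*6))
Step 4: at RLR: (5+2) -> 7; overall: (15+(((a*7)+(5+2))*6)) -> (15+(((a*7)+7)*6))
Fixed point: (15+(((a*7)+7)*6))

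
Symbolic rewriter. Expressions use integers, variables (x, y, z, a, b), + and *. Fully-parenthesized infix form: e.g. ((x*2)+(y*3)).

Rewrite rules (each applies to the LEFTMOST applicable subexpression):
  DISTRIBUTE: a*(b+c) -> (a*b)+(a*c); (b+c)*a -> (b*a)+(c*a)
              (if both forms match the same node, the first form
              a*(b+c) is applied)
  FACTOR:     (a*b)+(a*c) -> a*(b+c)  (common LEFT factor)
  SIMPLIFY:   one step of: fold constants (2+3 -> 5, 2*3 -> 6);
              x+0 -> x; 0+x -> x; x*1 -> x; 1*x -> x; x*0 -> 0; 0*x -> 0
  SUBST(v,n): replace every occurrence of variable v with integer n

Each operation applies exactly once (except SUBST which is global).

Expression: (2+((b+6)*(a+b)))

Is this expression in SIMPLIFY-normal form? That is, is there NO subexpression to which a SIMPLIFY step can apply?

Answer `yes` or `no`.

Answer: yes

Derivation:
Expression: (2+((b+6)*(a+b)))
Scanning for simplifiable subexpressions (pre-order)...
  at root: (2+((b+6)*(a+b))) (not simplifiable)
  at R: ((b+6)*(a+b)) (not simplifiable)
  at RL: (b+6) (not simplifiable)
  at RR: (a+b) (not simplifiable)
Result: no simplifiable subexpression found -> normal form.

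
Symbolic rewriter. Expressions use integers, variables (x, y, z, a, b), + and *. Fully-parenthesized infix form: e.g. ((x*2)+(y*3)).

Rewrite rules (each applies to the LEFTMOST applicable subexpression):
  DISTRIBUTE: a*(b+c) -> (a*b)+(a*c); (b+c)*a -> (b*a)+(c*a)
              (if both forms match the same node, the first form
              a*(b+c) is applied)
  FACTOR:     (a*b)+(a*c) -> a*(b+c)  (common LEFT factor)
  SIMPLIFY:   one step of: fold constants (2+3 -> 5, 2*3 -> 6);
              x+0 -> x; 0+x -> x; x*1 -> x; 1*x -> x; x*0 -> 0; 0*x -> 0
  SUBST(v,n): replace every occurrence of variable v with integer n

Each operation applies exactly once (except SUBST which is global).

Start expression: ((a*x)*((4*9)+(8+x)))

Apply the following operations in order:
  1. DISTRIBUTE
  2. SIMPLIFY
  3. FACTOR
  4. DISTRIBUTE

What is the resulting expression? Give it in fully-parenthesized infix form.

Start: ((a*x)*((4*9)+(8+x)))
Apply DISTRIBUTE at root (target: ((a*x)*((4*9)+(8+x)))): ((a*x)*((4*9)+(8+x))) -> (((a*x)*(4*9))+((a*x)*(8+x)))
Apply SIMPLIFY at LR (target: (4*9)): (((a*x)*(4*9))+((a*x)*(8+x))) -> (((a*x)*36)+((a*x)*(8+x)))
Apply FACTOR at root (target: (((a*x)*36)+((a*x)*(8+x)))): (((a*x)*36)+((a*x)*(8+x))) -> ((a*x)*(36+(8+x)))
Apply DISTRIBUTE at root (target: ((a*x)*(36+(8+x)))): ((a*x)*(36+(8+x))) -> (((a*x)*36)+((a*x)*(8+x)))

Answer: (((a*x)*36)+((a*x)*(8+x)))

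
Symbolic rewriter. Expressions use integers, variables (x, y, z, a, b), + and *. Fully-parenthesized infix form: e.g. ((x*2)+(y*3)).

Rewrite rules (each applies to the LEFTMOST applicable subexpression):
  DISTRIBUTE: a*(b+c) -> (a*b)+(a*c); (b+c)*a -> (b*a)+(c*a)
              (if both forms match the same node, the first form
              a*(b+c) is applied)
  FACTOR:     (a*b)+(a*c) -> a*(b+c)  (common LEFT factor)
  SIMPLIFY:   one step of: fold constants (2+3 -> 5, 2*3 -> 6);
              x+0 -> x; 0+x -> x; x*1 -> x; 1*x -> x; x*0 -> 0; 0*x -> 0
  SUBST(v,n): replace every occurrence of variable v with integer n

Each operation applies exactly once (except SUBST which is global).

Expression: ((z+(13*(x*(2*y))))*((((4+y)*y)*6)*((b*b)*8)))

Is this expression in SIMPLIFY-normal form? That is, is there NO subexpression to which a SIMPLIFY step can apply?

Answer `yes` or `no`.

Expression: ((z+(13*(x*(2*y))))*((((4+y)*y)*6)*((b*b)*8)))
Scanning for simplifiable subexpressions (pre-order)...
  at root: ((z+(13*(x*(2*y))))*((((4+y)*y)*6)*((b*b)*8))) (not simplifiable)
  at L: (z+(13*(x*(2*y)))) (not simplifiable)
  at LR: (13*(x*(2*y))) (not simplifiable)
  at LRR: (x*(2*y)) (not simplifiable)
  at LRRR: (2*y) (not simplifiable)
  at R: ((((4+y)*y)*6)*((b*b)*8)) (not simplifiable)
  at RL: (((4+y)*y)*6) (not simplifiable)
  at RLL: ((4+y)*y) (not simplifiable)
  at RLLL: (4+y) (not simplifiable)
  at RR: ((b*b)*8) (not simplifiable)
  at RRL: (b*b) (not simplifiable)
Result: no simplifiable subexpression found -> normal form.

Answer: yes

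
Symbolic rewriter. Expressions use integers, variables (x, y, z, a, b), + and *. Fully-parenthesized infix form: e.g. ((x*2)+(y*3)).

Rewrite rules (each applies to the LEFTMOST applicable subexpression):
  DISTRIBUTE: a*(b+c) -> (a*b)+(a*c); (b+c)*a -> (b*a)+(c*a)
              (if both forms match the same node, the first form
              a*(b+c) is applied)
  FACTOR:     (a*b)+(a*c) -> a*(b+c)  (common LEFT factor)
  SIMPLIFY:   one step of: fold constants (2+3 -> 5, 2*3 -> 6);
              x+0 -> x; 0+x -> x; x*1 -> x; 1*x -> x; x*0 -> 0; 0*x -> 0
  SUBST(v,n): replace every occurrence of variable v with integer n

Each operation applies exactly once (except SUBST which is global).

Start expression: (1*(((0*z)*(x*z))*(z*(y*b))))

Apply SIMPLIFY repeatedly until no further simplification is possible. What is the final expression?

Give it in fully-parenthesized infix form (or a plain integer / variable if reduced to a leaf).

Answer: 0

Derivation:
Start: (1*(((0*z)*(x*z))*(z*(y*b))))
Step 1: at root: (1*(((0*z)*(x*z))*(z*(y*b)))) -> (((0*z)*(x*z))*(z*(y*b))); overall: (1*(((0*z)*(x*z))*(z*(y*b)))) -> (((0*z)*(x*z))*(z*(y*b)))
Step 2: at LL: (0*z) -> 0; overall: (((0*z)*(x*z))*(z*(y*b))) -> ((0*(x*z))*(z*(y*b)))
Step 3: at L: (0*(x*z)) -> 0; overall: ((0*(x*z))*(z*(y*b))) -> (0*(z*(y*b)))
Step 4: at root: (0*(z*(y*b))) -> 0; overall: (0*(z*(y*b))) -> 0
Fixed point: 0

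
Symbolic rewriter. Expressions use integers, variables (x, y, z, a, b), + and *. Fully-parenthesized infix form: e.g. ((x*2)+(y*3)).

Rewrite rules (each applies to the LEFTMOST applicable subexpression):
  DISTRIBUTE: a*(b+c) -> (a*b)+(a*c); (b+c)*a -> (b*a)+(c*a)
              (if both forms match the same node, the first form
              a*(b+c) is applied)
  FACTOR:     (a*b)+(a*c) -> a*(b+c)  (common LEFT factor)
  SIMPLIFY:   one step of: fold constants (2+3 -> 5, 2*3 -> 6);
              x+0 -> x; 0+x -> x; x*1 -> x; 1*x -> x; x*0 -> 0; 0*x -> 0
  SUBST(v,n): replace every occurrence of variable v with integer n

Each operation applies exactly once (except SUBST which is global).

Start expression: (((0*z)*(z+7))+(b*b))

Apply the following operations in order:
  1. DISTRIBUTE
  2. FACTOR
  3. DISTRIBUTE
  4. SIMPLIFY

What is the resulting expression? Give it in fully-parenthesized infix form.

Answer: (((0*z)+((0*z)*7))+(b*b))

Derivation:
Start: (((0*z)*(z+7))+(b*b))
Apply DISTRIBUTE at L (target: ((0*z)*(z+7))): (((0*z)*(z+7))+(b*b)) -> ((((0*z)*z)+((0*z)*7))+(b*b))
Apply FACTOR at L (target: (((0*z)*z)+((0*z)*7))): ((((0*z)*z)+((0*z)*7))+(b*b)) -> (((0*z)*(z+7))+(b*b))
Apply DISTRIBUTE at L (target: ((0*z)*(z+7))): (((0*z)*(z+7))+(b*b)) -> ((((0*z)*z)+((0*z)*7))+(b*b))
Apply SIMPLIFY at LLL (target: (0*z)): ((((0*z)*z)+((0*z)*7))+(b*b)) -> (((0*z)+((0*z)*7))+(b*b))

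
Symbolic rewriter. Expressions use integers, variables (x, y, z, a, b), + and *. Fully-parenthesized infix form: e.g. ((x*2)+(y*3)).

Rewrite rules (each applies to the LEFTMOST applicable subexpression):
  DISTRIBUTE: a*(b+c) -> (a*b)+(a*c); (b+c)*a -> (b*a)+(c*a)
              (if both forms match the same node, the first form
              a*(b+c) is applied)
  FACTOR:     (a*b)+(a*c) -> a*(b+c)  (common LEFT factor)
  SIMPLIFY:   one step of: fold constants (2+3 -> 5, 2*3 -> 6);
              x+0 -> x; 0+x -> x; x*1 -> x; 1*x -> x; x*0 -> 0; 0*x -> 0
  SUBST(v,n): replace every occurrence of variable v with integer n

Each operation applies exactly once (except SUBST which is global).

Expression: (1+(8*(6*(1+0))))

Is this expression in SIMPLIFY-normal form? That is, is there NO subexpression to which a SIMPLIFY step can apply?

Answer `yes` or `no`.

Expression: (1+(8*(6*(1+0))))
Scanning for simplifiable subexpressions (pre-order)...
  at root: (1+(8*(6*(1+0)))) (not simplifiable)
  at R: (8*(6*(1+0))) (not simplifiable)
  at RR: (6*(1+0)) (not simplifiable)
  at RRR: (1+0) (SIMPLIFIABLE)
Found simplifiable subexpr at path RRR: (1+0)
One SIMPLIFY step would give: (1+(8*(6*1)))
-> NOT in normal form.

Answer: no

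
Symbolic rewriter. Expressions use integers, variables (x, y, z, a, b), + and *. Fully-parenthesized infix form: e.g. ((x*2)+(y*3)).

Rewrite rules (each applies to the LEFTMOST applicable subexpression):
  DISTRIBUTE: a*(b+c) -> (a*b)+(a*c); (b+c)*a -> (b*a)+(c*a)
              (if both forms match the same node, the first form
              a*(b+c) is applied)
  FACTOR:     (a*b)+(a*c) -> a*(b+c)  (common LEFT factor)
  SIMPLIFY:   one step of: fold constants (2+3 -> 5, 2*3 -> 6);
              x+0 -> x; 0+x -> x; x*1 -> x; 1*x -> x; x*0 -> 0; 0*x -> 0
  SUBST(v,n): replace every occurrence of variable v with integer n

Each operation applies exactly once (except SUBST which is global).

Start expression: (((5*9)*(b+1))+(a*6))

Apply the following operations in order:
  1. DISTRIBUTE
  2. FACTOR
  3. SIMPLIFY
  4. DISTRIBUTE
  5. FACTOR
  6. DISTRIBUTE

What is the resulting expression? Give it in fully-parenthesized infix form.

Answer: (((45*b)+(45*1))+(a*6))

Derivation:
Start: (((5*9)*(b+1))+(a*6))
Apply DISTRIBUTE at L (target: ((5*9)*(b+1))): (((5*9)*(b+1))+(a*6)) -> ((((5*9)*b)+((5*9)*1))+(a*6))
Apply FACTOR at L (target: (((5*9)*b)+((5*9)*1))): ((((5*9)*b)+((5*9)*1))+(a*6)) -> (((5*9)*(b+1))+(a*6))
Apply SIMPLIFY at LL (target: (5*9)): (((5*9)*(b+1))+(a*6)) -> ((45*(b+1))+(a*6))
Apply DISTRIBUTE at L (target: (45*(b+1))): ((45*(b+1))+(a*6)) -> (((45*b)+(45*1))+(a*6))
Apply FACTOR at L (target: ((45*b)+(45*1))): (((45*b)+(45*1))+(a*6)) -> ((45*(b+1))+(a*6))
Apply DISTRIBUTE at L (target: (45*(b+1))): ((45*(b+1))+(a*6)) -> (((45*b)+(45*1))+(a*6))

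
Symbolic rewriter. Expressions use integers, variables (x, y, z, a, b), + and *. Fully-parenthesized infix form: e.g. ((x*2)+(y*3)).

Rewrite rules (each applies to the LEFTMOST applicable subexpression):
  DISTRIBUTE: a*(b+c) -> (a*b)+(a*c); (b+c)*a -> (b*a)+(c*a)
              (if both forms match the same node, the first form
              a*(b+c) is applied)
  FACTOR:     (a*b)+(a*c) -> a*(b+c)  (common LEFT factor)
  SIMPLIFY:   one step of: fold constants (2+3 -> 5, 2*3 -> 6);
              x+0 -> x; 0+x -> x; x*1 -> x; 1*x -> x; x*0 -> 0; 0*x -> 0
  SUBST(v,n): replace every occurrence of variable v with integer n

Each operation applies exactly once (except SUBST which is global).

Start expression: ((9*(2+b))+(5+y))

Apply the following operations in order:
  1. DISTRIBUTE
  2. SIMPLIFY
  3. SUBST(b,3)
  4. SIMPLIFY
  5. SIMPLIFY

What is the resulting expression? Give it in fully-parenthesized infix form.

Start: ((9*(2+b))+(5+y))
Apply DISTRIBUTE at L (target: (9*(2+b))): ((9*(2+b))+(5+y)) -> (((9*2)+(9*b))+(5+y))
Apply SIMPLIFY at LL (target: (9*2)): (((9*2)+(9*b))+(5+y)) -> ((18+(9*b))+(5+y))
Apply SUBST(b,3): ((18+(9*b))+(5+y)) -> ((18+(9*3))+(5+y))
Apply SIMPLIFY at LR (target: (9*3)): ((18+(9*3))+(5+y)) -> ((18+27)+(5+y))
Apply SIMPLIFY at L (target: (18+27)): ((18+27)+(5+y)) -> (45+(5+y))

Answer: (45+(5+y))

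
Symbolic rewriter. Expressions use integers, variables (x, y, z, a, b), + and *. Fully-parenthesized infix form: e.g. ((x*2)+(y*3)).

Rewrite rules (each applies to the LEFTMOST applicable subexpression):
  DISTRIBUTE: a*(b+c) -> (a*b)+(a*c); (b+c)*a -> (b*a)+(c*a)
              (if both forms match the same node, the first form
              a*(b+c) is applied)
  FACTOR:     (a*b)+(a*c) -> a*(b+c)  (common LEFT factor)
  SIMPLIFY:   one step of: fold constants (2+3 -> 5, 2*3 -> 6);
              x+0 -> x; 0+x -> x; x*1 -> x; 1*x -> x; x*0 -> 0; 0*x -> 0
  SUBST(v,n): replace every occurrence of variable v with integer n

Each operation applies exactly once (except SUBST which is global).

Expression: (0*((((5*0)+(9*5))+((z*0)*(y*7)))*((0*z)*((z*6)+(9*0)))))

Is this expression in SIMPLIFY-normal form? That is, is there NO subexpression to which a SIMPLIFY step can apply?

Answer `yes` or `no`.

Answer: no

Derivation:
Expression: (0*((((5*0)+(9*5))+((z*0)*(y*7)))*((0*z)*((z*6)+(9*0)))))
Scanning for simplifiable subexpressions (pre-order)...
  at root: (0*((((5*0)+(9*5))+((z*0)*(y*7)))*((0*z)*((z*6)+(9*0))))) (SIMPLIFIABLE)
  at R: ((((5*0)+(9*5))+((z*0)*(y*7)))*((0*z)*((z*6)+(9*0)))) (not simplifiable)
  at RL: (((5*0)+(9*5))+((z*0)*(y*7))) (not simplifiable)
  at RLL: ((5*0)+(9*5)) (not simplifiable)
  at RLLL: (5*0) (SIMPLIFIABLE)
  at RLLR: (9*5) (SIMPLIFIABLE)
  at RLR: ((z*0)*(y*7)) (not simplifiable)
  at RLRL: (z*0) (SIMPLIFIABLE)
  at RLRR: (y*7) (not simplifiable)
  at RR: ((0*z)*((z*6)+(9*0))) (not simplifiable)
  at RRL: (0*z) (SIMPLIFIABLE)
  at RRR: ((z*6)+(9*0)) (not simplifiable)
  at RRRL: (z*6) (not simplifiable)
  at RRRR: (9*0) (SIMPLIFIABLE)
Found simplifiable subexpr at path root: (0*((((5*0)+(9*5))+((z*0)*(y*7)))*((0*z)*((z*6)+(9*0)))))
One SIMPLIFY step would give: 0
-> NOT in normal form.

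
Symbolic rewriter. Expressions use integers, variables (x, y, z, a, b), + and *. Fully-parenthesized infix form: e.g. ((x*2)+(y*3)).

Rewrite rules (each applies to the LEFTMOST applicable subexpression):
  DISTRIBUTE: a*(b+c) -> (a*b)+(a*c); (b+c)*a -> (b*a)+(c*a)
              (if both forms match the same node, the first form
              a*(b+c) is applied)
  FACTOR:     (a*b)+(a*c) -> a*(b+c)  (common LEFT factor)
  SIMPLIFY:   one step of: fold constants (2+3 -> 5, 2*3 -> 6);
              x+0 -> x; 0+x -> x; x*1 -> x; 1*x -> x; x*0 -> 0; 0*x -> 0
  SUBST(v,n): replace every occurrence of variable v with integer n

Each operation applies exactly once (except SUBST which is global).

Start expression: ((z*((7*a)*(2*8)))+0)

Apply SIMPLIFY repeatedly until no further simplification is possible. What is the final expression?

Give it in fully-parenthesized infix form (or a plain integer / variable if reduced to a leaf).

Answer: (z*((7*a)*16))

Derivation:
Start: ((z*((7*a)*(2*8)))+0)
Step 1: at root: ((z*((7*a)*(2*8)))+0) -> (z*((7*a)*(2*8))); overall: ((z*((7*a)*(2*8)))+0) -> (z*((7*a)*(2*8)))
Step 2: at RR: (2*8) -> 16; overall: (z*((7*a)*(2*8))) -> (z*((7*a)*16))
Fixed point: (z*((7*a)*16))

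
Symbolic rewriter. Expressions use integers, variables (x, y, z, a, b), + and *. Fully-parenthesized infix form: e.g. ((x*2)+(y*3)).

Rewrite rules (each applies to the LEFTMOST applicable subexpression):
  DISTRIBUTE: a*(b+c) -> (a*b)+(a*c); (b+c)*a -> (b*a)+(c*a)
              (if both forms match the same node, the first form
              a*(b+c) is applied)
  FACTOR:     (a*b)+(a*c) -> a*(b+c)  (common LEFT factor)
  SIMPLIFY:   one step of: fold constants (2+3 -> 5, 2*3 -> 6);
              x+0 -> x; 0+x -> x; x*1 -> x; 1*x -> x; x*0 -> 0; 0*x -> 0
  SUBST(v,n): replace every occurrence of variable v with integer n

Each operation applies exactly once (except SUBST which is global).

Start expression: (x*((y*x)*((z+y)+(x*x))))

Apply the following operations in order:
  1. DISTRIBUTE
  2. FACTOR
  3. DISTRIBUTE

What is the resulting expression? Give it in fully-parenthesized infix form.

Answer: (x*(((y*x)*(z+y))+((y*x)*(x*x))))

Derivation:
Start: (x*((y*x)*((z+y)+(x*x))))
Apply DISTRIBUTE at R (target: ((y*x)*((z+y)+(x*x)))): (x*((y*x)*((z+y)+(x*x)))) -> (x*(((y*x)*(z+y))+((y*x)*(x*x))))
Apply FACTOR at R (target: (((y*x)*(z+y))+((y*x)*(x*x)))): (x*(((y*x)*(z+y))+((y*x)*(x*x)))) -> (x*((y*x)*((z+y)+(x*x))))
Apply DISTRIBUTE at R (target: ((y*x)*((z+y)+(x*x)))): (x*((y*x)*((z+y)+(x*x)))) -> (x*(((y*x)*(z+y))+((y*x)*(x*x))))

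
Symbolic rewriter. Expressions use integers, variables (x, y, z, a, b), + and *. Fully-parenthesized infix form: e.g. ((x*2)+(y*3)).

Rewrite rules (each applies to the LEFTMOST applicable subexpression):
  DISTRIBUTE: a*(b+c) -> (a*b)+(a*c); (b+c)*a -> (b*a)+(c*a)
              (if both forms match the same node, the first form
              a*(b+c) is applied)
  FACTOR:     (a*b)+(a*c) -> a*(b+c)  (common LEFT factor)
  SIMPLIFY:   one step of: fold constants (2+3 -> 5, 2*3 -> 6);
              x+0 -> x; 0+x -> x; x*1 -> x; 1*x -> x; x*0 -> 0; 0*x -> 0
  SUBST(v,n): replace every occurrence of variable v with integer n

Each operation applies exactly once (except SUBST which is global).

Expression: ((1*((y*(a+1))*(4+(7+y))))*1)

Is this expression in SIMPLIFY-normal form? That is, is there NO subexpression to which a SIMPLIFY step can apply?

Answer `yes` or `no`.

Expression: ((1*((y*(a+1))*(4+(7+y))))*1)
Scanning for simplifiable subexpressions (pre-order)...
  at root: ((1*((y*(a+1))*(4+(7+y))))*1) (SIMPLIFIABLE)
  at L: (1*((y*(a+1))*(4+(7+y)))) (SIMPLIFIABLE)
  at LR: ((y*(a+1))*(4+(7+y))) (not simplifiable)
  at LRL: (y*(a+1)) (not simplifiable)
  at LRLR: (a+1) (not simplifiable)
  at LRR: (4+(7+y)) (not simplifiable)
  at LRRR: (7+y) (not simplifiable)
Found simplifiable subexpr at path root: ((1*((y*(a+1))*(4+(7+y))))*1)
One SIMPLIFY step would give: (1*((y*(a+1))*(4+(7+y))))
-> NOT in normal form.

Answer: no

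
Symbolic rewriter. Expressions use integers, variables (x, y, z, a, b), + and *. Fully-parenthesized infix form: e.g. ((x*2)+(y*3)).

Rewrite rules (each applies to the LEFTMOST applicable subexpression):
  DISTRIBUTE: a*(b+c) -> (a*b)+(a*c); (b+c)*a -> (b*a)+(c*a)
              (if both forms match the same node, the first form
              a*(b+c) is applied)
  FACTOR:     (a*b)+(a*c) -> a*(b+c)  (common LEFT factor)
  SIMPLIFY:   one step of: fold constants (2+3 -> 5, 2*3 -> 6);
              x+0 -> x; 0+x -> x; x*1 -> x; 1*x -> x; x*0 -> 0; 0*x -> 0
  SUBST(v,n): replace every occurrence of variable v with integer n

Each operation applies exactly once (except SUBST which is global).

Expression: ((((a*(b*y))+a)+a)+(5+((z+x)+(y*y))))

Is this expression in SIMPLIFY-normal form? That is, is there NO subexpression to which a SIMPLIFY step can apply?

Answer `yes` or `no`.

Expression: ((((a*(b*y))+a)+a)+(5+((z+x)+(y*y))))
Scanning for simplifiable subexpressions (pre-order)...
  at root: ((((a*(b*y))+a)+a)+(5+((z+x)+(y*y)))) (not simplifiable)
  at L: (((a*(b*y))+a)+a) (not simplifiable)
  at LL: ((a*(b*y))+a) (not simplifiable)
  at LLL: (a*(b*y)) (not simplifiable)
  at LLLR: (b*y) (not simplifiable)
  at R: (5+((z+x)+(y*y))) (not simplifiable)
  at RR: ((z+x)+(y*y)) (not simplifiable)
  at RRL: (z+x) (not simplifiable)
  at RRR: (y*y) (not simplifiable)
Result: no simplifiable subexpression found -> normal form.

Answer: yes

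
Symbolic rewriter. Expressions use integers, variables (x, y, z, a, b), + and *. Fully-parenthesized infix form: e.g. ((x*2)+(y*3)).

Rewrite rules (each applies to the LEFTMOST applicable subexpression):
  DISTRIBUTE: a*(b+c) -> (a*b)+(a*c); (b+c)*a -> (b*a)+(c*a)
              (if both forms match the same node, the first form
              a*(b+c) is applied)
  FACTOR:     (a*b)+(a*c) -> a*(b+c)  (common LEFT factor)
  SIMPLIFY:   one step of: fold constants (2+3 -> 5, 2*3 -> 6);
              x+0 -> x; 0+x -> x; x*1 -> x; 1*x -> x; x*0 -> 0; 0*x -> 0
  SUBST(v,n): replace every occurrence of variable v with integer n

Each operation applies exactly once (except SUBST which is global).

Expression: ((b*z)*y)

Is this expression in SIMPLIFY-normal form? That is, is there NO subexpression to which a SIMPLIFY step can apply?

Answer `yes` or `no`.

Answer: yes

Derivation:
Expression: ((b*z)*y)
Scanning for simplifiable subexpressions (pre-order)...
  at root: ((b*z)*y) (not simplifiable)
  at L: (b*z) (not simplifiable)
Result: no simplifiable subexpression found -> normal form.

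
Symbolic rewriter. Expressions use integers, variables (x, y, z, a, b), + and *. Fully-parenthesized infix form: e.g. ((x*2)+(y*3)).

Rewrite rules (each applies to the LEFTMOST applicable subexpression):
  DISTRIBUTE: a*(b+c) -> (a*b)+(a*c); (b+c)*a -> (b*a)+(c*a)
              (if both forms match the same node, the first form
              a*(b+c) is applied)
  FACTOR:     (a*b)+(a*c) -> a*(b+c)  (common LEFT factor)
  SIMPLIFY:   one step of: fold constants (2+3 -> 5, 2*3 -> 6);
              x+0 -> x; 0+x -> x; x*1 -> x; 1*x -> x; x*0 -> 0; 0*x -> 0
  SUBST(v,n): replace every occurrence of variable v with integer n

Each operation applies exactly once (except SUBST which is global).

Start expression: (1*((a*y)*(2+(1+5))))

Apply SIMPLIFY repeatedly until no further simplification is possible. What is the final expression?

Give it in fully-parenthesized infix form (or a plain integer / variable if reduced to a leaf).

Start: (1*((a*y)*(2+(1+5))))
Step 1: at root: (1*((a*y)*(2+(1+5)))) -> ((a*y)*(2+(1+5))); overall: (1*((a*y)*(2+(1+5)))) -> ((a*y)*(2+(1+5)))
Step 2: at RR: (1+5) -> 6; overall: ((a*y)*(2+(1+5))) -> ((a*y)*(2+6))
Step 3: at R: (2+6) -> 8; overall: ((a*y)*(2+6)) -> ((a*y)*8)
Fixed point: ((a*y)*8)

Answer: ((a*y)*8)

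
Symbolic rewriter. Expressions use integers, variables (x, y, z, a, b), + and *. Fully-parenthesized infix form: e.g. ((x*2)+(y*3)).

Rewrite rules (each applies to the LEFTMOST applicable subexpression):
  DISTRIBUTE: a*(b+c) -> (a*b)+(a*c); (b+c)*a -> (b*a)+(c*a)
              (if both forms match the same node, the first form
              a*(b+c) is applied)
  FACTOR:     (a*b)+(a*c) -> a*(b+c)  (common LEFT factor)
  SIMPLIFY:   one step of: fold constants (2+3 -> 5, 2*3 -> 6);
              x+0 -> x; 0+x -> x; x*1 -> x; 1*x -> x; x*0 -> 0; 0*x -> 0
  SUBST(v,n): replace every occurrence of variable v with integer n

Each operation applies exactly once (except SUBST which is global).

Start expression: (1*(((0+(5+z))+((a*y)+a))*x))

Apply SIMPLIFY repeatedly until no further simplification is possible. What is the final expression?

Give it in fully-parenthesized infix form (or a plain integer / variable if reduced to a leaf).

Answer: (((5+z)+((a*y)+a))*x)

Derivation:
Start: (1*(((0+(5+z))+((a*y)+a))*x))
Step 1: at root: (1*(((0+(5+z))+((a*y)+a))*x)) -> (((0+(5+z))+((a*y)+a))*x); overall: (1*(((0+(5+z))+((a*y)+a))*x)) -> (((0+(5+z))+((a*y)+a))*x)
Step 2: at LL: (0+(5+z)) -> (5+z); overall: (((0+(5+z))+((a*y)+a))*x) -> (((5+z)+((a*y)+a))*x)
Fixed point: (((5+z)+((a*y)+a))*x)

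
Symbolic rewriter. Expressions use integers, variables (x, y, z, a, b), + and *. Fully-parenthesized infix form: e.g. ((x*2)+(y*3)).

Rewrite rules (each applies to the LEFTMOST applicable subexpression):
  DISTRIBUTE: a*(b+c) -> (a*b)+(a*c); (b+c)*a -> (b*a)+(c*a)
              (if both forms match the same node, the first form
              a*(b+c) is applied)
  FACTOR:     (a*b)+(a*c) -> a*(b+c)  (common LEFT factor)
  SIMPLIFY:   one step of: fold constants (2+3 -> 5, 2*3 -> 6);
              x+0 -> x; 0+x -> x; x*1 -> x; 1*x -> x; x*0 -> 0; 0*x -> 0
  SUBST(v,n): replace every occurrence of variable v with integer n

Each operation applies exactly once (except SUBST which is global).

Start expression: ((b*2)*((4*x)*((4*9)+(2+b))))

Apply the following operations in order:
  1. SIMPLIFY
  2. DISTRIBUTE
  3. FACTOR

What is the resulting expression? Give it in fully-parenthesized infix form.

Start: ((b*2)*((4*x)*((4*9)+(2+b))))
Apply SIMPLIFY at RRL (target: (4*9)): ((b*2)*((4*x)*((4*9)+(2+b)))) -> ((b*2)*((4*x)*(36+(2+b))))
Apply DISTRIBUTE at R (target: ((4*x)*(36+(2+b)))): ((b*2)*((4*x)*(36+(2+b)))) -> ((b*2)*(((4*x)*36)+((4*x)*(2+b))))
Apply FACTOR at R (target: (((4*x)*36)+((4*x)*(2+b)))): ((b*2)*(((4*x)*36)+((4*x)*(2+b)))) -> ((b*2)*((4*x)*(36+(2+b))))

Answer: ((b*2)*((4*x)*(36+(2+b))))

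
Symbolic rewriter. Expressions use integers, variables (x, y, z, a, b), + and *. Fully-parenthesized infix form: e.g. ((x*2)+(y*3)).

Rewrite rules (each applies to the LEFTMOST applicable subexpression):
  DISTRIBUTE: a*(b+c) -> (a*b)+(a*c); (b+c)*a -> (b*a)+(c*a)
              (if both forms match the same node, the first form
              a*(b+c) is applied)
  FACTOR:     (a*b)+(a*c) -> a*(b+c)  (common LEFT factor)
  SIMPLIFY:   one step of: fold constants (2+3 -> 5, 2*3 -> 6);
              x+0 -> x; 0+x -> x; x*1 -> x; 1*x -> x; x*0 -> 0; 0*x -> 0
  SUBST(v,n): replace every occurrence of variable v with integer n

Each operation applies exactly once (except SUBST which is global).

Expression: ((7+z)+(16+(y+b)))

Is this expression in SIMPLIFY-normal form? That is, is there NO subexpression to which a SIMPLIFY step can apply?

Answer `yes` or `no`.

Answer: yes

Derivation:
Expression: ((7+z)+(16+(y+b)))
Scanning for simplifiable subexpressions (pre-order)...
  at root: ((7+z)+(16+(y+b))) (not simplifiable)
  at L: (7+z) (not simplifiable)
  at R: (16+(y+b)) (not simplifiable)
  at RR: (y+b) (not simplifiable)
Result: no simplifiable subexpression found -> normal form.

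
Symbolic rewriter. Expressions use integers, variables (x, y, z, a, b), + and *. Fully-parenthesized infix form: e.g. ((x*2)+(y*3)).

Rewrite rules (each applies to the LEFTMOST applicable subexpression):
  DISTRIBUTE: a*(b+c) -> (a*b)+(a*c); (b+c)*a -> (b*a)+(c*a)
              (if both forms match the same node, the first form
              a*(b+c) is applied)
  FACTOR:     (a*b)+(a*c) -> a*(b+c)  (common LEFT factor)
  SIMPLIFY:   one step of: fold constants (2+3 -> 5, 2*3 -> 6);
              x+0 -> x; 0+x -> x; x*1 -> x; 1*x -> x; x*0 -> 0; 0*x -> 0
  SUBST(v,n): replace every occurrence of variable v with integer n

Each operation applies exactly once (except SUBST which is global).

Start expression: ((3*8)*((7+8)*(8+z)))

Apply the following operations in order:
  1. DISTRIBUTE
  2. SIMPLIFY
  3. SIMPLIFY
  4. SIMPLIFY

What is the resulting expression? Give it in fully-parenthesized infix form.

Start: ((3*8)*((7+8)*(8+z)))
Apply DISTRIBUTE at R (target: ((7+8)*(8+z))): ((3*8)*((7+8)*(8+z))) -> ((3*8)*(((7+8)*8)+((7+8)*z)))
Apply SIMPLIFY at L (target: (3*8)): ((3*8)*(((7+8)*8)+((7+8)*z))) -> (24*(((7+8)*8)+((7+8)*z)))
Apply SIMPLIFY at RLL (target: (7+8)): (24*(((7+8)*8)+((7+8)*z))) -> (24*((15*8)+((7+8)*z)))
Apply SIMPLIFY at RL (target: (15*8)): (24*((15*8)+((7+8)*z))) -> (24*(120+((7+8)*z)))

Answer: (24*(120+((7+8)*z)))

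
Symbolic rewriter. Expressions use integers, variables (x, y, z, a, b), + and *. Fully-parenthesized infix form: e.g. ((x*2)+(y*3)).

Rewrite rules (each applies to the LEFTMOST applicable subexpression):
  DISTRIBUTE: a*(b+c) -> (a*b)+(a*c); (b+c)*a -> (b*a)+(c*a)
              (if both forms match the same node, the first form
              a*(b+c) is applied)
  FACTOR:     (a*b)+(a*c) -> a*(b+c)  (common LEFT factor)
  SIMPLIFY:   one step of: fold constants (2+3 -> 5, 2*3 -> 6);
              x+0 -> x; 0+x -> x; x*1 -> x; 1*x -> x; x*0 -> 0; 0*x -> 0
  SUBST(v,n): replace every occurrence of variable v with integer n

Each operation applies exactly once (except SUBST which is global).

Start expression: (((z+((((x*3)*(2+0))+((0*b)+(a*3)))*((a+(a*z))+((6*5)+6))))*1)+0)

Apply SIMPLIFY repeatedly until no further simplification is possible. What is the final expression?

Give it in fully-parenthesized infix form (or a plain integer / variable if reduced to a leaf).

Answer: (z+((((x*3)*2)+(a*3))*((a+(a*z))+36)))

Derivation:
Start: (((z+((((x*3)*(2+0))+((0*b)+(a*3)))*((a+(a*z))+((6*5)+6))))*1)+0)
Step 1: at root: (((z+((((x*3)*(2+0))+((0*b)+(a*3)))*((a+(a*z))+((6*5)+6))))*1)+0) -> ((z+((((x*3)*(2+0))+((0*b)+(a*3)))*((a+(a*z))+((6*5)+6))))*1); overall: (((z+((((x*3)*(2+0))+((0*b)+(a*3)))*((a+(a*z))+((6*5)+6))))*1)+0) -> ((z+((((x*3)*(2+0))+((0*b)+(a*3)))*((a+(a*z))+((6*5)+6))))*1)
Step 2: at root: ((z+((((x*3)*(2+0))+((0*b)+(a*3)))*((a+(a*z))+((6*5)+6))))*1) -> (z+((((x*3)*(2+0))+((0*b)+(a*3)))*((a+(a*z))+((6*5)+6)))); overall: ((z+((((x*3)*(2+0))+((0*b)+(a*3)))*((a+(a*z))+((6*5)+6))))*1) -> (z+((((x*3)*(2+0))+((0*b)+(a*3)))*((a+(a*z))+((6*5)+6))))
Step 3: at RLLR: (2+0) -> 2; overall: (z+((((x*3)*(2+0))+((0*b)+(a*3)))*((a+(a*z))+((6*5)+6)))) -> (z+((((x*3)*2)+((0*b)+(a*3)))*((a+(a*z))+((6*5)+6))))
Step 4: at RLRL: (0*b) -> 0; overall: (z+((((x*3)*2)+((0*b)+(a*3)))*((a+(a*z))+((6*5)+6)))) -> (z+((((x*3)*2)+(0+(a*3)))*((a+(a*z))+((6*5)+6))))
Step 5: at RLR: (0+(a*3)) -> (a*3); overall: (z+((((x*3)*2)+(0+(a*3)))*((a+(a*z))+((6*5)+6)))) -> (z+((((x*3)*2)+(a*3))*((a+(a*z))+((6*5)+6))))
Step 6: at RRRL: (6*5) -> 30; overall: (z+((((x*3)*2)+(a*3))*((a+(a*z))+((6*5)+6)))) -> (z+((((x*3)*2)+(a*3))*((a+(a*z))+(30+6))))
Step 7: at RRR: (30+6) -> 36; overall: (z+((((x*3)*2)+(a*3))*((a+(a*z))+(30+6)))) -> (z+((((x*3)*2)+(a*3))*((a+(a*z))+36)))
Fixed point: (z+((((x*3)*2)+(a*3))*((a+(a*z))+36)))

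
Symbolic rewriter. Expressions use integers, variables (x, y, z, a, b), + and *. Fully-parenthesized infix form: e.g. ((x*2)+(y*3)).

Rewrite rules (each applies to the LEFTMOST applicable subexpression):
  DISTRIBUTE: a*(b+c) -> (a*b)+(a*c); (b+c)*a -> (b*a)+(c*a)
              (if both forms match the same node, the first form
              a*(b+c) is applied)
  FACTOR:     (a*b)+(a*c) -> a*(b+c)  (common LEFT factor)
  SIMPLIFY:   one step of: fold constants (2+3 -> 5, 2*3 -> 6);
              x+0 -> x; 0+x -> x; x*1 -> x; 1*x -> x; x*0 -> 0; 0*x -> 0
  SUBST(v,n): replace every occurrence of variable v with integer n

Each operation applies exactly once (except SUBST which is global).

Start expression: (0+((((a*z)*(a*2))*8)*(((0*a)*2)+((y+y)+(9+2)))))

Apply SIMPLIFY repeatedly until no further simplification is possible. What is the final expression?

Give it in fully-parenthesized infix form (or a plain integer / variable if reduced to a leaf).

Start: (0+((((a*z)*(a*2))*8)*(((0*a)*2)+((y+y)+(9+2)))))
Step 1: at root: (0+((((a*z)*(a*2))*8)*(((0*a)*2)+((y+y)+(9+2))))) -> ((((a*z)*(a*2))*8)*(((0*a)*2)+((y+y)+(9+2)))); overall: (0+((((a*z)*(a*2))*8)*(((0*a)*2)+((y+y)+(9+2))))) -> ((((a*z)*(a*2))*8)*(((0*a)*2)+((y+y)+(9+2))))
Step 2: at RLL: (0*a) -> 0; overall: ((((a*z)*(a*2))*8)*(((0*a)*2)+((y+y)+(9+2)))) -> ((((a*z)*(a*2))*8)*((0*2)+((y+y)+(9+2))))
Step 3: at RL: (0*2) -> 0; overall: ((((a*z)*(a*2))*8)*((0*2)+((y+y)+(9+2)))) -> ((((a*z)*(a*2))*8)*(0+((y+y)+(9+2))))
Step 4: at R: (0+((y+y)+(9+2))) -> ((y+y)+(9+2)); overall: ((((a*z)*(a*2))*8)*(0+((y+y)+(9+2)))) -> ((((a*z)*(a*2))*8)*((y+y)+(9+2)))
Step 5: at RR: (9+2) -> 11; overall: ((((a*z)*(a*2))*8)*((y+y)+(9+2))) -> ((((a*z)*(a*2))*8)*((y+y)+11))
Fixed point: ((((a*z)*(a*2))*8)*((y+y)+11))

Answer: ((((a*z)*(a*2))*8)*((y+y)+11))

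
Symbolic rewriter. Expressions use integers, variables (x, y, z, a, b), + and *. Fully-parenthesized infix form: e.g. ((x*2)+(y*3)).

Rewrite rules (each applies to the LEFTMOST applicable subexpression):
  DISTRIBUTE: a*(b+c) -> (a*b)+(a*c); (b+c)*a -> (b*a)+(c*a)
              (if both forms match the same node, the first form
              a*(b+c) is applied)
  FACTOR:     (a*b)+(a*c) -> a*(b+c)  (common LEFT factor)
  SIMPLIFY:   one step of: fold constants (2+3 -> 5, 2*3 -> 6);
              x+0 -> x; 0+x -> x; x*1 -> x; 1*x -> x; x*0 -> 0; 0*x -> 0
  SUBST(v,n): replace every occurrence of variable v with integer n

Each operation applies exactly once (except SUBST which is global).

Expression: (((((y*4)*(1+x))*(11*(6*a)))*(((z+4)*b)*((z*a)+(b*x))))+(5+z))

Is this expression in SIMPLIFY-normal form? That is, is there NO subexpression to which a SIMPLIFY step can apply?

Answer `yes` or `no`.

Answer: yes

Derivation:
Expression: (((((y*4)*(1+x))*(11*(6*a)))*(((z+4)*b)*((z*a)+(b*x))))+(5+z))
Scanning for simplifiable subexpressions (pre-order)...
  at root: (((((y*4)*(1+x))*(11*(6*a)))*(((z+4)*b)*((z*a)+(b*x))))+(5+z)) (not simplifiable)
  at L: ((((y*4)*(1+x))*(11*(6*a)))*(((z+4)*b)*((z*a)+(b*x)))) (not simplifiable)
  at LL: (((y*4)*(1+x))*(11*(6*a))) (not simplifiable)
  at LLL: ((y*4)*(1+x)) (not simplifiable)
  at LLLL: (y*4) (not simplifiable)
  at LLLR: (1+x) (not simplifiable)
  at LLR: (11*(6*a)) (not simplifiable)
  at LLRR: (6*a) (not simplifiable)
  at LR: (((z+4)*b)*((z*a)+(b*x))) (not simplifiable)
  at LRL: ((z+4)*b) (not simplifiable)
  at LRLL: (z+4) (not simplifiable)
  at LRR: ((z*a)+(b*x)) (not simplifiable)
  at LRRL: (z*a) (not simplifiable)
  at LRRR: (b*x) (not simplifiable)
  at R: (5+z) (not simplifiable)
Result: no simplifiable subexpression found -> normal form.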